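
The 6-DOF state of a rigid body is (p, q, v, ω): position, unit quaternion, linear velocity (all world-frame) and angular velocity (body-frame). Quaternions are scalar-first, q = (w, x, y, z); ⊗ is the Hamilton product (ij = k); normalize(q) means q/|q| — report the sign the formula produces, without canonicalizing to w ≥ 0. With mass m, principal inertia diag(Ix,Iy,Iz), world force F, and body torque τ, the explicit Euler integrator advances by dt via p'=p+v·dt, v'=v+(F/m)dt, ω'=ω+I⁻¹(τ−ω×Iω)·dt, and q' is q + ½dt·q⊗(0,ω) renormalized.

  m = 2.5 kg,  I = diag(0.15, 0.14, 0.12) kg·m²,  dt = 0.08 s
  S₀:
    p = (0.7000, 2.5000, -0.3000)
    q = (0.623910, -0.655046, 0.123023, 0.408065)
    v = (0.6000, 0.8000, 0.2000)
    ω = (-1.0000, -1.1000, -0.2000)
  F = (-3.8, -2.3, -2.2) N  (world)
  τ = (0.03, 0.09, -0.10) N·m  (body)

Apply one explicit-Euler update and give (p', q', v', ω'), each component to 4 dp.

new position p' = (0.7480, 2.5640, -0.2840)
v' = v + a·dt = (0.4784, 0.7264, 0.1296)
(τ − ω×Iω)/I = (0.2293, 0.6000, -0.7417)
ω' = ω + α·dt = (-0.9817, -1.0520, -0.2593)
2q̇ = q⊗(0,ω) = (-0.4381077, -0.1996431, -1.2253752, 0.7187916)
q' = normalize(q + ½dt·q⊗(0,ω)) = (0.6053, -0.6618, 0.0739, 0.4360)

p' = (0.7480, 2.5640, -0.2840)
q' = (0.6053, -0.6618, 0.0739, 0.4360)
v' = (0.4784, 0.7264, 0.1296)
ω' = (-0.9817, -1.0520, -0.2593)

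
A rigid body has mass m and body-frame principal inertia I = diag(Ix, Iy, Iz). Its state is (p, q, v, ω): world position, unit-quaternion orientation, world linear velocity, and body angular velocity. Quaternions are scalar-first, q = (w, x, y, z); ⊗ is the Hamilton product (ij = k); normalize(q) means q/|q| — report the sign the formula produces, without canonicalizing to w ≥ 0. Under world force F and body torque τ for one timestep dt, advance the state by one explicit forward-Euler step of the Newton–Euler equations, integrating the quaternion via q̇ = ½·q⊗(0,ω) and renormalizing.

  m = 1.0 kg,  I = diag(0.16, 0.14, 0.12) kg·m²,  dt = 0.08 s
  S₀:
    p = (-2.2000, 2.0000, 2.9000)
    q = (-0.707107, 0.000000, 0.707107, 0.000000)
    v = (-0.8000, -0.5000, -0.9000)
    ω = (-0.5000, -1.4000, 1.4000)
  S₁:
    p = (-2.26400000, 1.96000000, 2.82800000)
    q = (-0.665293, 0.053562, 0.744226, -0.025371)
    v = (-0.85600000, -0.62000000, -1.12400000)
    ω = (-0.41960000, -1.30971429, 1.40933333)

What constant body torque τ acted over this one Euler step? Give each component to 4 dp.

τ = (0.2000, 0.1300, 0.0000)

ω₁ − ω₀ = (0.08040000, 0.09028571, 0.00933333)
ω₀×(Iω₀) = (0.0392, -0.0280, -0.0140)
τ = I·(Δω/dt) + ω₀×(Iω₀) = (0.2000, 0.1300, 0.0000)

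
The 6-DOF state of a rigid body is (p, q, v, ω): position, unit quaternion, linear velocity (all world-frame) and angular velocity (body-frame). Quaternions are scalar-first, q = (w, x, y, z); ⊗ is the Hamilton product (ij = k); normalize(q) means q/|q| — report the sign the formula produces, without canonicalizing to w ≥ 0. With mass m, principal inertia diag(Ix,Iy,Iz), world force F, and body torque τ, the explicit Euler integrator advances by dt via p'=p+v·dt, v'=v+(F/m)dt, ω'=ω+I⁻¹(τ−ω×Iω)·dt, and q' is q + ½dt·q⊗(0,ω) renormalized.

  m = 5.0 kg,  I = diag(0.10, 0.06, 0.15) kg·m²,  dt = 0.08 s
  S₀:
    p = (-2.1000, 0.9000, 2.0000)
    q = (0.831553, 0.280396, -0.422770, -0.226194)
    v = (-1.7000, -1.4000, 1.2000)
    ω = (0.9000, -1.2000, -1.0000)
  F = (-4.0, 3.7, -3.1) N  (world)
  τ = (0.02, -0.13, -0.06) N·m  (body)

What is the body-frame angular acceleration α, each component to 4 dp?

α = (-0.8800, -2.9167, -0.6880)

precession coupling ω×(Iω) = (0.1080, 0.0450, 0.0432)
α = I⁻¹(τ − ω×Iω) = (-0.8800, -2.9167, -0.6880)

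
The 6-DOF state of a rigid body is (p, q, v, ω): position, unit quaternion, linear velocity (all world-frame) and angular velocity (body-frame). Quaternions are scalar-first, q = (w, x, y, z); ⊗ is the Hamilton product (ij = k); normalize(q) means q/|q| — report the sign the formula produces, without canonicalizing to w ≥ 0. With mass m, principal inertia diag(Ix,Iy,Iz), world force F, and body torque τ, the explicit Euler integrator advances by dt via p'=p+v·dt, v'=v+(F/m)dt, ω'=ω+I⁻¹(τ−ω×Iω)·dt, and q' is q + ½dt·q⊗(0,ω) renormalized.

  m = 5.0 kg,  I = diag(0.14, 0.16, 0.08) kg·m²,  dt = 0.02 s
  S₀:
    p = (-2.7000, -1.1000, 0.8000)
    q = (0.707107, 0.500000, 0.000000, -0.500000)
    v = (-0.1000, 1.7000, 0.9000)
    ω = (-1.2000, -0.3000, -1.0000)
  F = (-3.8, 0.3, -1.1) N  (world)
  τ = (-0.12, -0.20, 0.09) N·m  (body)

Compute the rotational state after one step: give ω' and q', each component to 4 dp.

ω' = (-1.2137, -0.3340, -0.9793)
q' = (0.7080, 0.4900, 0.0089, -0.5085)

ω×(Iω) gyroscopic = (-0.0240, 0.0720, 0.0072)
α = I⁻¹(τ − ω×Iω) = (-0.6857, -1.7000, 1.0350)
new body rate ω' = (-1.2137, -0.3340, -0.9793)
q⊗(0,ω) = (0.1000000, -0.9985284, 0.8878679, -0.8571070)
q' = normalize(q + ½dt·q⊗(0,ω)) = (0.7080, 0.4900, 0.0089, -0.5085)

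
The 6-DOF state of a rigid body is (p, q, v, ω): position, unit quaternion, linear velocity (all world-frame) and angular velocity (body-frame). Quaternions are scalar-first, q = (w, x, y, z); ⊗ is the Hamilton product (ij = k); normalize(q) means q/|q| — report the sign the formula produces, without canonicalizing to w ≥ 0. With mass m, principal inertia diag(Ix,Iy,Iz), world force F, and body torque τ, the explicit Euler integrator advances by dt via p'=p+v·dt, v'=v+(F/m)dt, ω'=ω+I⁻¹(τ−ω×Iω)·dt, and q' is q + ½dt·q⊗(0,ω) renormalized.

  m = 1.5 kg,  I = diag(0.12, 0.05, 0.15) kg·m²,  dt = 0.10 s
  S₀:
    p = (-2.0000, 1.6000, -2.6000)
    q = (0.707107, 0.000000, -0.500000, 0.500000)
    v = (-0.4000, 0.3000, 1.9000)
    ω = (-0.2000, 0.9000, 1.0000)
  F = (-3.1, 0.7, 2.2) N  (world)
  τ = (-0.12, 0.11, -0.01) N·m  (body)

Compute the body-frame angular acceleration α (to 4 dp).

α = (-1.7500, 2.0800, -0.1507)

precession coupling ω×(Iω) = (0.0900, 0.0060, 0.0126)
α = I⁻¹(τ − ω×Iω) = (-1.7500, 2.0800, -0.1507)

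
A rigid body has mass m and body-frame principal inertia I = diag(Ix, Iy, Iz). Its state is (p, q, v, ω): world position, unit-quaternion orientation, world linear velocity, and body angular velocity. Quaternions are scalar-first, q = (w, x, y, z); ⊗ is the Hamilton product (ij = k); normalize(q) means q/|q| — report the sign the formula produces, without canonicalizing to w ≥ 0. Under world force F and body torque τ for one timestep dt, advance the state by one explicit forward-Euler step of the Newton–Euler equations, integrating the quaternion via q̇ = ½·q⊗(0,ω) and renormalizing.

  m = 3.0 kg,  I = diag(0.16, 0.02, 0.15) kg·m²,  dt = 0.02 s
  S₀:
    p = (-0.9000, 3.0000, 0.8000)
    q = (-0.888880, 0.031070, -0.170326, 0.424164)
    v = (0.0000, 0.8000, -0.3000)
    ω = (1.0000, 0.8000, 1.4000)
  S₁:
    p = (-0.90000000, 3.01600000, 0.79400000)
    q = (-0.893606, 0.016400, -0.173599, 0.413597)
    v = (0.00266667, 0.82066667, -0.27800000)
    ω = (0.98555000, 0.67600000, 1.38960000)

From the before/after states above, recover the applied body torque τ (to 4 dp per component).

τ = (0.0300, -0.1100, -0.1900)

ω₁ − ω₀ = (-0.01445000, -0.12400000, -0.01040000)
τ = I·(Δω/dt) + ω₀×(Iω₀) = (0.0300, -0.1100, -0.1900)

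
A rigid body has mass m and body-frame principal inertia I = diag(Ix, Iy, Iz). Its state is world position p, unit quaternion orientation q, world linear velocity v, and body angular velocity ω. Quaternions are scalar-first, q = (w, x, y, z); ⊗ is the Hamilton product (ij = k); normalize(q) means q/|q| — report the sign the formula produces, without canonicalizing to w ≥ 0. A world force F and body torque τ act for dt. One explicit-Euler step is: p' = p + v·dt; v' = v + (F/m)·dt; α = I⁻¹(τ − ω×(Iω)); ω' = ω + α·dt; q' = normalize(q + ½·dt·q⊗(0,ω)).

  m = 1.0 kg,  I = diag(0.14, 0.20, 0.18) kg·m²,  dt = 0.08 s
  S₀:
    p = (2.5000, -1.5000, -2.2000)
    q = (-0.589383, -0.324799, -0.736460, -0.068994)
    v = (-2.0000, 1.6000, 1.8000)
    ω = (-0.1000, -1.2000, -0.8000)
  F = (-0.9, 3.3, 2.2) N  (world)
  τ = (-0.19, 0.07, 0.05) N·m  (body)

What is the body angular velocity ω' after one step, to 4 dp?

ω' = (-0.1976, -1.1707, -0.7810)

gyro term ω×Iω = (-0.0192, -0.0032, 0.0072)
angular accel α = (-1.2200, 0.3660, 0.2378)
ω + α·dt = (-0.1976, -1.1707, -0.7810)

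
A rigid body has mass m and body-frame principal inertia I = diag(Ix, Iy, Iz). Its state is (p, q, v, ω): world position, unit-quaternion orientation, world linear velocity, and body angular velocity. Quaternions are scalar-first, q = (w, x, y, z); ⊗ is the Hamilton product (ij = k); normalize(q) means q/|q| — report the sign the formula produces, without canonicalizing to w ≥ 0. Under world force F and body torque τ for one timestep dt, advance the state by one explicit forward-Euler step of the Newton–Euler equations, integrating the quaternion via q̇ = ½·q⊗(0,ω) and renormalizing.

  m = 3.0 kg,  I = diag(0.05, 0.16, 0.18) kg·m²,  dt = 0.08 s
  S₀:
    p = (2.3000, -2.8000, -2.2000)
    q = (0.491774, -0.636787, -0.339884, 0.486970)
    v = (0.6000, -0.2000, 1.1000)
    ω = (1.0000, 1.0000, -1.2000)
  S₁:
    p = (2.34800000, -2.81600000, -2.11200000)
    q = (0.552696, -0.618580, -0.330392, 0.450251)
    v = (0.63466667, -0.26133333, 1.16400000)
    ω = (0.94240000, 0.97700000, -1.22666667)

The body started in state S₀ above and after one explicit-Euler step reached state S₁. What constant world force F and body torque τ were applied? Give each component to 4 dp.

v₁ − v₀ = (0.03466667, -0.06133333, 0.06400000)
F = m·Δv/dt = (1.3000, -2.3000, 2.4000)
Δω = ω₁−ω₀ = (-0.05760000, -0.02300000, -0.02666667)
ω₀×(Iω₀) = (-0.0240, 0.1560, 0.1100)
I·α + gyro = (-0.0600, 0.1100, 0.0500)

F = (1.3000, -2.3000, 2.4000)
τ = (-0.0600, 0.1100, 0.0500)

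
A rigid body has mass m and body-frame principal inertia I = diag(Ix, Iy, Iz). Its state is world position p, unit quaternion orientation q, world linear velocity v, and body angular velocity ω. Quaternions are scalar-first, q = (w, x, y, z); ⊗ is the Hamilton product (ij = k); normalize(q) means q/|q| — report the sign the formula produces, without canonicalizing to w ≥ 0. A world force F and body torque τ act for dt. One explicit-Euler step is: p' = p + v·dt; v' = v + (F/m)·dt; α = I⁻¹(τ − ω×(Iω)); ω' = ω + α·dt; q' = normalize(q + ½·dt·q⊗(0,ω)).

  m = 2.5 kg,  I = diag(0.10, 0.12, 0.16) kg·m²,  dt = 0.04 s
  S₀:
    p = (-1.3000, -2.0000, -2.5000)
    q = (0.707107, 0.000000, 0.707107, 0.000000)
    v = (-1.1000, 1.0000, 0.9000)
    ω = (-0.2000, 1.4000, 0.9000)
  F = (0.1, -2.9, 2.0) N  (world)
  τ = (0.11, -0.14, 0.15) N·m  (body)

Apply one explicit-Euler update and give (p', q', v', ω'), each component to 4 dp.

p' = (-1.3440, -1.9600, -2.4640)
q' = (0.6869, 0.0099, 0.7265, 0.0155)
v' = (-1.0984, 0.9536, 0.9320)
ω' = (-0.1762, 1.3497, 0.9389)

linear accel F/m = (0.0400, -1.1600, 0.8000)
new position p' = (-1.3440, -1.9600, -2.4640)
v' = v + a·dt = (-1.0984, 0.9536, 0.9320)
precession coupling ω×(Iω) = (0.0504, 0.0108, -0.0056)
(τ − ω×Iω)/I = (0.5960, -1.2567, 0.9725)
ω + α·dt = (-0.1762, 1.3497, 0.9389)
q⊗(0,ω) = (-0.9899498, 0.4949749, 0.9899498, 0.7778177)
q + ½dt·q⊗(0,ω), renormalized = (0.6869, 0.0099, 0.7265, 0.0155)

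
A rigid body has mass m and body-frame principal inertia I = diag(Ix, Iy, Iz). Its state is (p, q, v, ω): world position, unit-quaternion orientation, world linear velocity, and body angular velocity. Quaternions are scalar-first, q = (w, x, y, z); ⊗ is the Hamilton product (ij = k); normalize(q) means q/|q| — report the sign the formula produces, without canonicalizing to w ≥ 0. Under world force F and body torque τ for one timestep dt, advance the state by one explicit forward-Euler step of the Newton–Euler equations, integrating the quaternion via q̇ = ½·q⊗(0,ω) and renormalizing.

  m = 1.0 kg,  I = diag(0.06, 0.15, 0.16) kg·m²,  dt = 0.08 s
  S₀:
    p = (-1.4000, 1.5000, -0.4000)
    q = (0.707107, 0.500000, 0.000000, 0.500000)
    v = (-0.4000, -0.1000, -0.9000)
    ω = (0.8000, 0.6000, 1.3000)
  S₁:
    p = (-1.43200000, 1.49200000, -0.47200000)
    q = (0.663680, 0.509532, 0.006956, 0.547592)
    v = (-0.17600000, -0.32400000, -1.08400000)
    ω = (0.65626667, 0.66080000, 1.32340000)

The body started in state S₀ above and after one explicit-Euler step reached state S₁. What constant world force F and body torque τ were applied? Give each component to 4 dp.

ω₁ − ω₀ = (-0.14373333, 0.06080000, 0.02340000)
applied torque τ = (-0.1000, 0.0100, 0.0900)
Δv = v₁−v₀ = (0.22400000, -0.22400000, -0.18400000)
m·(v₁−v₀)/dt = (2.8000, -2.8000, -2.3000)

F = (2.8000, -2.8000, -2.3000)
τ = (-0.1000, 0.0100, 0.0900)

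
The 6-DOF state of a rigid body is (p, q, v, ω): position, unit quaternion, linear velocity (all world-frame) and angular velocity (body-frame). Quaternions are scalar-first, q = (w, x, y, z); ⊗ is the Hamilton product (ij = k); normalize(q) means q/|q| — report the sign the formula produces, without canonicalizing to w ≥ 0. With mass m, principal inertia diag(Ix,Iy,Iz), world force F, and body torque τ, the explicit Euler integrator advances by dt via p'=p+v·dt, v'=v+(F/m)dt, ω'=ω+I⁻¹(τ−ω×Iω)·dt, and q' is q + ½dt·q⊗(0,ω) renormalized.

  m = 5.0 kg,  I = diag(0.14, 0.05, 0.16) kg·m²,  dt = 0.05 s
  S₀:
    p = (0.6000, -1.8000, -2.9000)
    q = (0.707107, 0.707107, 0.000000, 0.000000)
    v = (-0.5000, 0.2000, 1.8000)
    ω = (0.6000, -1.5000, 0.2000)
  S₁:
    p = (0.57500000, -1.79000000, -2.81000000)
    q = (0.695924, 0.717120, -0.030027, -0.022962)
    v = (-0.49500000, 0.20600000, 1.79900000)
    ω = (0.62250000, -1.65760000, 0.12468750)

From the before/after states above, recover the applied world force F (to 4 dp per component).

v₁ − v₀ = (0.00500000, 0.00600000, -0.00100000)
applied force F = (0.5000, 0.6000, -0.1000)

F = (0.5000, 0.6000, -0.1000)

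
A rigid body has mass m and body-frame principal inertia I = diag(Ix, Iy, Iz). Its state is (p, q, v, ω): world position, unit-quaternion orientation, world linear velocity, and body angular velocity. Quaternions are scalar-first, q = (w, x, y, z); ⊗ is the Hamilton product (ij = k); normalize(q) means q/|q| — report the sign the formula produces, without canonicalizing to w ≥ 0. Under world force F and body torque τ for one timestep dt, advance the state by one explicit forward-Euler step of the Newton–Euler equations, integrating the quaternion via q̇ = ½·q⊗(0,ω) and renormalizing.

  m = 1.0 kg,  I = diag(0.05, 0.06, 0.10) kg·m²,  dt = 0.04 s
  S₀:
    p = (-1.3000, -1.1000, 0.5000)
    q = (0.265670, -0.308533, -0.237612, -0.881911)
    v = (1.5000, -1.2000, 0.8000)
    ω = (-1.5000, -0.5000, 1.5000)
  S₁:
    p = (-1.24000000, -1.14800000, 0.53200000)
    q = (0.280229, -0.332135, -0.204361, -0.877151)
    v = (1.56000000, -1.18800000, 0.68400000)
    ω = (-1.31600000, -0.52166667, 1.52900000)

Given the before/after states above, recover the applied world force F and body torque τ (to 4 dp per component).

velocity change Δv = (0.06000000, 0.01200000, -0.11600000)
applied force F = (1.5000, 0.3000, -2.9000)
Δω = ω₁−ω₀ = (0.18400000, -0.02166667, 0.02900000)
τ = I·(Δω/dt) + ω₀×(Iω₀) = (0.2000, 0.0800, 0.0800)

F = (1.5000, 0.3000, -2.9000)
τ = (0.2000, 0.0800, 0.0800)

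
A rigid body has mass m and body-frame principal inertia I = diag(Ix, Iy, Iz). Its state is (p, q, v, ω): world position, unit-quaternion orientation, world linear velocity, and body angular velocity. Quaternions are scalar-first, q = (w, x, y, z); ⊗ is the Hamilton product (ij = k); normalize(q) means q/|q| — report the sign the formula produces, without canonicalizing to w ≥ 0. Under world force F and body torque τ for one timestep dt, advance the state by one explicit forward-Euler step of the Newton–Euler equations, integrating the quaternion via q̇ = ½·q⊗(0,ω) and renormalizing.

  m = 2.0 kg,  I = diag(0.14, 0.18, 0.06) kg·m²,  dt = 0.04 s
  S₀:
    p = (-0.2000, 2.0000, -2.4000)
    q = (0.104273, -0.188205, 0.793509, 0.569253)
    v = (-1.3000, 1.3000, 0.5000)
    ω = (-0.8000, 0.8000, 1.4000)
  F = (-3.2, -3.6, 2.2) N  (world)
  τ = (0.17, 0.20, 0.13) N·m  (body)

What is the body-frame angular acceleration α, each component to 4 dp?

gyro term ω×Iω = (-0.1344, -0.0896, -0.0256)
(τ − ω×Iω)/I = (2.1743, 1.6089, 2.5933)

α = (2.1743, 1.6089, 2.5933)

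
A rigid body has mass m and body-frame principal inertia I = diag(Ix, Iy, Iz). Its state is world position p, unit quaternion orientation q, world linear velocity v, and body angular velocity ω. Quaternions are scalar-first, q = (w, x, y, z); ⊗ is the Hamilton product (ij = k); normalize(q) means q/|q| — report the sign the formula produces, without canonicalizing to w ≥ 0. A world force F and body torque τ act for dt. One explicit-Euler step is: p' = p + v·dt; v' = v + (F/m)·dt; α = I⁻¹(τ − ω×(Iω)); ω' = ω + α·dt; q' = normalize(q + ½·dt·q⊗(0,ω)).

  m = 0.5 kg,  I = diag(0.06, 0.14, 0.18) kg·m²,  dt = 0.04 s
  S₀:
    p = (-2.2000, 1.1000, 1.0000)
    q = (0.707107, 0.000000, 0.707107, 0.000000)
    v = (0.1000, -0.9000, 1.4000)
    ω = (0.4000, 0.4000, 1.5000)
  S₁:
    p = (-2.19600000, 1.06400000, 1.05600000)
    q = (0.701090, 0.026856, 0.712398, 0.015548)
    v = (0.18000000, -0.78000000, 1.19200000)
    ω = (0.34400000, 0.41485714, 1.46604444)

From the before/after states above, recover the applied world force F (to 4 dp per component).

velocity change Δv = (0.08000000, 0.12000000, -0.20800000)
F = m·Δv/dt = (1.0000, 1.5000, -2.6000)

F = (1.0000, 1.5000, -2.6000)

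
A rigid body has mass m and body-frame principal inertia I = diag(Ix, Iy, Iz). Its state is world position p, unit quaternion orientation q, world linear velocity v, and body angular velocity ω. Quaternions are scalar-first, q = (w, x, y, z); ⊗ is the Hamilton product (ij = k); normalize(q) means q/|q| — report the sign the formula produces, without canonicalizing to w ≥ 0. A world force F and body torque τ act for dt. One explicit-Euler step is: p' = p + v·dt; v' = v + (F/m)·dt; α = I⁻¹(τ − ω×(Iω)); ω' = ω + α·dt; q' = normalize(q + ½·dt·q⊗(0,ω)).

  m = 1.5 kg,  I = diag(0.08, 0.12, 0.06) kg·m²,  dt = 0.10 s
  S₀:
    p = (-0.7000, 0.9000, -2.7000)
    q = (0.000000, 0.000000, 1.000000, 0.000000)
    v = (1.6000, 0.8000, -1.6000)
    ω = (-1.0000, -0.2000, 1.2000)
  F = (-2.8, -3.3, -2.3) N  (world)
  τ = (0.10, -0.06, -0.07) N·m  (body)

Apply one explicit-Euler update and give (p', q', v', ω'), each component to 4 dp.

p' = (-0.5400, 0.9800, -2.8600)
q' = (0.0100, 0.0598, 0.9969, 0.0498)
v' = (1.4133, 0.5800, -1.7533)
ω' = (-0.8930, -0.2300, 1.0700)

precession coupling ω×(Iω) = (0.0144, -0.0240, 0.0080)
angular accel α = (1.0700, -0.3000, -1.3000)
new body rate ω' = (-0.8930, -0.2300, 1.0700)
2q̇ = q⊗(0,ω) = (0.2000000, 1.2000000, 0.0000000, 1.0000000)
q' = normalize(q + ½dt·q⊗(0,ω)) = (0.0100, 0.0598, 0.9969, 0.0498)
p' = p + v·dt = (-0.5400, 0.9800, -2.8600)
new velocity v' = (1.4133, 0.5800, -1.7533)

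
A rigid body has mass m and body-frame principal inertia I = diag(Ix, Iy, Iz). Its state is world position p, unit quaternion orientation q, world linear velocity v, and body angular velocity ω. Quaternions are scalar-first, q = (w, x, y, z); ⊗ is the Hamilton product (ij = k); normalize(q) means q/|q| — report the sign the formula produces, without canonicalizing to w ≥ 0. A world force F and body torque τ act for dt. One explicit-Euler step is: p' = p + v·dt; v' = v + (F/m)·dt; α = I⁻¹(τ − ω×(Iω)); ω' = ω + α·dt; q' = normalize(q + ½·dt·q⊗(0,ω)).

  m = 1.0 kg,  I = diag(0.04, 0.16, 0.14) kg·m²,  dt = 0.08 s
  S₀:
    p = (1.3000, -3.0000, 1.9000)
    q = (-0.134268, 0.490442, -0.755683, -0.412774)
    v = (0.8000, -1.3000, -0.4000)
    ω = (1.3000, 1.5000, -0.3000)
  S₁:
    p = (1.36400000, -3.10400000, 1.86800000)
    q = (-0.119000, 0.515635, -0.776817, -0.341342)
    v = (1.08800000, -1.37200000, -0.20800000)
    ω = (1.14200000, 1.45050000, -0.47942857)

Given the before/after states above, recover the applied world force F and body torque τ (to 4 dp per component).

F = (3.6000, -0.9000, 2.4000)
τ = (-0.0700, -0.0600, -0.0800)

v₁ − v₀ = (0.28800000, -0.07200000, 0.19200000)
applied force F = (3.6000, -0.9000, 2.4000)
rate change Δω = (-0.15800000, -0.04950000, -0.17942857)
precession coupling = (0.0090, 0.0390, 0.2340)
applied torque τ = (-0.0700, -0.0600, -0.0800)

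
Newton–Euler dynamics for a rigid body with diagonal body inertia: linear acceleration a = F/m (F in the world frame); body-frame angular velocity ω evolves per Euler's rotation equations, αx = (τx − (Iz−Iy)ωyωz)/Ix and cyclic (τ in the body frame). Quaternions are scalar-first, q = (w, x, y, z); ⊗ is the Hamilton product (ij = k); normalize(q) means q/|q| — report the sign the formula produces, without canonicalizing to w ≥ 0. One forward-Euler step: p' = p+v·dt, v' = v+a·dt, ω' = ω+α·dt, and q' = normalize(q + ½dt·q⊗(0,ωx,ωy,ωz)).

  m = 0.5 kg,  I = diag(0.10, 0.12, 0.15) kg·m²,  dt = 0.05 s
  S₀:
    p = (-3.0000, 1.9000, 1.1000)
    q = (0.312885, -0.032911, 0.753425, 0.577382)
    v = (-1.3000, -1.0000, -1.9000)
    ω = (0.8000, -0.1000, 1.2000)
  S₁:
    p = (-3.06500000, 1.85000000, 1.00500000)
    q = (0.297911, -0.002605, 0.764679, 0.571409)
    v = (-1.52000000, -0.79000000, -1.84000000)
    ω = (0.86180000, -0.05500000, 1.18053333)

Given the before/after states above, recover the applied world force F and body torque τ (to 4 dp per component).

Δω = ω₁−ω₀ = (0.06180000, 0.04500000, -0.01946667)
I·α + gyro = (0.1200, 0.0600, -0.0600)
velocity change Δv = (-0.22000000, 0.21000000, 0.06000000)
m·(v₁−v₀)/dt = (-2.2000, 2.1000, 0.6000)

F = (-2.2000, 2.1000, 0.6000)
τ = (0.1200, 0.0600, -0.0600)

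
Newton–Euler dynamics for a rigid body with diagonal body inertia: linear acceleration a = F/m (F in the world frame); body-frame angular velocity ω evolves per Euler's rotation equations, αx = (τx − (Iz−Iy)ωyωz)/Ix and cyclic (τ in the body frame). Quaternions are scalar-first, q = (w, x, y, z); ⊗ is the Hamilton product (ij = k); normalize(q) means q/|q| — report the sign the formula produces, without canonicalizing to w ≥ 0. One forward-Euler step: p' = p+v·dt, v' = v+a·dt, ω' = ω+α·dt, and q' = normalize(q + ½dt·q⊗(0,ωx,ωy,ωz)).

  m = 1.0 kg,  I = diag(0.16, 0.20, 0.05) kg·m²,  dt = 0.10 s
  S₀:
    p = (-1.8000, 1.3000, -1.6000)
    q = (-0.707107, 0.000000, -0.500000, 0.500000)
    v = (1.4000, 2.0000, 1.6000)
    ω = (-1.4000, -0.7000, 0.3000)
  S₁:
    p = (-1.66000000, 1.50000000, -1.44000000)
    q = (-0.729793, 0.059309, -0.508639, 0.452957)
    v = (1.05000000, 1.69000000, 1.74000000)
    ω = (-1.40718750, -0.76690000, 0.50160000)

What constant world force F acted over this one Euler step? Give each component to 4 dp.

F = (-3.5000, -3.1000, 1.4000)

Δv = v₁−v₀ = (-0.35000000, -0.31000000, 0.14000000)
F = m·Δv/dt = (-3.5000, -3.1000, 1.4000)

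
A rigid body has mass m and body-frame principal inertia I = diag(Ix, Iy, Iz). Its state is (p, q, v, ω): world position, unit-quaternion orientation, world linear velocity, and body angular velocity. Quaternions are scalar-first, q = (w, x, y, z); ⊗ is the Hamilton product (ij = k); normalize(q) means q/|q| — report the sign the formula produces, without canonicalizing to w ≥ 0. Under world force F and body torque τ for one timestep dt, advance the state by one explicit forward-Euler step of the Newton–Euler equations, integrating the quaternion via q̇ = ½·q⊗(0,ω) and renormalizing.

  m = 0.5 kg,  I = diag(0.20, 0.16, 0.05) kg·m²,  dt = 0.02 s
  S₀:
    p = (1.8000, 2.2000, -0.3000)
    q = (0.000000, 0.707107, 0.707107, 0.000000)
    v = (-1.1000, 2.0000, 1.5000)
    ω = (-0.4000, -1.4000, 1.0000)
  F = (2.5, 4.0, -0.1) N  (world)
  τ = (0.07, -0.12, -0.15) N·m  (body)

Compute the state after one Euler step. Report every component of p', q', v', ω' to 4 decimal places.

p' = (1.7780, 2.2400, -0.2700)
q' = (0.0127, 0.7141, 0.6999, -0.0071)
v' = (-1.0000, 2.1600, 1.4960)
ω' = (-0.4084, -1.4075, 0.9490)

p' = p + v·dt = (1.7780, 2.2400, -0.2700)
v' = v + a·dt = (-1.0000, 2.1600, 1.4960)
precession coupling ω×(Iω) = (0.1540, -0.0600, -0.0224)
α = I⁻¹(τ − ω×Iω) = (-0.4200, -0.3750, -2.5520)
new body rate ω' = (-0.4084, -1.4075, 0.9490)
q⊗(0,ω) = (1.2727926, 0.7071070, -0.7071070, -0.7071070)
updated quaternion q' = (0.0127, 0.7141, 0.6999, -0.0071)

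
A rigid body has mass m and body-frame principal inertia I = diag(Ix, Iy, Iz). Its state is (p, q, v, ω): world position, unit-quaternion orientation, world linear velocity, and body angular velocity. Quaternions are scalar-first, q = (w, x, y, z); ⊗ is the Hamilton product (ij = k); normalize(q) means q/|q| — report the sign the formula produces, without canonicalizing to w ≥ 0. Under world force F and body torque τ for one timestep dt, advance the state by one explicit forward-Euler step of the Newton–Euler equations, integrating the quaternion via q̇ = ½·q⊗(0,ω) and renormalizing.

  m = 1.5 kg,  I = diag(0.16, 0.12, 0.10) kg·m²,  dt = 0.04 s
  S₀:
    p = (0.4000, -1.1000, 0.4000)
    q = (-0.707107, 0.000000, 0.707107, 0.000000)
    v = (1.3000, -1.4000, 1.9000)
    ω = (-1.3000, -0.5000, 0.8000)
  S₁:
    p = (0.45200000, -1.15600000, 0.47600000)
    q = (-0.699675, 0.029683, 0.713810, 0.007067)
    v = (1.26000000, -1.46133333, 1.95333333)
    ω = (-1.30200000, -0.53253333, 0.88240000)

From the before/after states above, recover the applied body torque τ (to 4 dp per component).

rate change Δω = (-0.00200000, -0.03253333, 0.08240000)
precession coupling = (0.0080, -0.0624, -0.0260)
applied torque τ = (0.0000, -0.1600, 0.1800)

τ = (0.0000, -0.1600, 0.1800)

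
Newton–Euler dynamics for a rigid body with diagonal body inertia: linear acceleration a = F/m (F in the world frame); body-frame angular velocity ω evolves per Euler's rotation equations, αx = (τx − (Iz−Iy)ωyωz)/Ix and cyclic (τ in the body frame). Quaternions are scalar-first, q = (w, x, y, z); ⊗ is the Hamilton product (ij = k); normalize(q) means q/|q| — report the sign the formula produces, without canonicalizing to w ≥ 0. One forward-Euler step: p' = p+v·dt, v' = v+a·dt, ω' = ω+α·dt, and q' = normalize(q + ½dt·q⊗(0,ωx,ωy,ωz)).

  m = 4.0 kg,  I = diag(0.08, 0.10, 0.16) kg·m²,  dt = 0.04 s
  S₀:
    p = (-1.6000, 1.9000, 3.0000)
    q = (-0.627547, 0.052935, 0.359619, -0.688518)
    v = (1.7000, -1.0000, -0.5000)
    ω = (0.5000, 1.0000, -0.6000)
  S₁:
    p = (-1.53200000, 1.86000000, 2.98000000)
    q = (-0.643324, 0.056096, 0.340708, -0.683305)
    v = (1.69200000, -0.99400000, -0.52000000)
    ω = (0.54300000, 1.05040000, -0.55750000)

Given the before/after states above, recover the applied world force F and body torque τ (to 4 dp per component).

F = (-0.8000, 0.6000, -2.0000)
τ = (0.0500, 0.1500, 0.1800)

rate change Δω = (0.04300000, 0.05040000, 0.04250000)
precession coupling = (-0.0360, 0.0240, 0.0100)
τ = I·(Δω/dt) + ω₀×(Iω₀) = (0.0500, 0.1500, 0.1800)
velocity change Δv = (-0.00800000, 0.00600000, -0.02000000)
applied force F = (-0.8000, 0.6000, -2.0000)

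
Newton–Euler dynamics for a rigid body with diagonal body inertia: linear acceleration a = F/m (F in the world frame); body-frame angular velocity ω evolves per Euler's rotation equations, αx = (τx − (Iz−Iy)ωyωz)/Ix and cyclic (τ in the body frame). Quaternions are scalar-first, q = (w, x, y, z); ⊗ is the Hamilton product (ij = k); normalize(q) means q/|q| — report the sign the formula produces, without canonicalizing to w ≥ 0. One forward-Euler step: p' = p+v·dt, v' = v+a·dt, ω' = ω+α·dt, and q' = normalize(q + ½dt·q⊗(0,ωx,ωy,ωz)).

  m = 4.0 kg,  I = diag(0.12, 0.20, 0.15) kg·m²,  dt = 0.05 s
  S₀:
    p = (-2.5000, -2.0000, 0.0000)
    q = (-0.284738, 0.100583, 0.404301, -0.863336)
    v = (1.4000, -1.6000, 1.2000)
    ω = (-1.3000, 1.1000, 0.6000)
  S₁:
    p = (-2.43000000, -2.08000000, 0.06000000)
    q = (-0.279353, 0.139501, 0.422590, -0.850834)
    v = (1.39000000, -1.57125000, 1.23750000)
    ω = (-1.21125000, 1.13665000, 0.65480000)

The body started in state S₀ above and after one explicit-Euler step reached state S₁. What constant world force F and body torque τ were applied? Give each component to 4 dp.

ω₁ − ω₀ = (0.08875000, 0.03665000, 0.05480000)
ω₀×(Iω₀) = (-0.0330, 0.0234, -0.1144)
applied torque τ = (0.1800, 0.1700, 0.0500)
velocity change Δv = (-0.01000000, 0.02875000, 0.03750000)
applied force F = (-0.8000, 2.3000, 3.0000)

F = (-0.8000, 2.3000, 3.0000)
τ = (0.1800, 0.1700, 0.0500)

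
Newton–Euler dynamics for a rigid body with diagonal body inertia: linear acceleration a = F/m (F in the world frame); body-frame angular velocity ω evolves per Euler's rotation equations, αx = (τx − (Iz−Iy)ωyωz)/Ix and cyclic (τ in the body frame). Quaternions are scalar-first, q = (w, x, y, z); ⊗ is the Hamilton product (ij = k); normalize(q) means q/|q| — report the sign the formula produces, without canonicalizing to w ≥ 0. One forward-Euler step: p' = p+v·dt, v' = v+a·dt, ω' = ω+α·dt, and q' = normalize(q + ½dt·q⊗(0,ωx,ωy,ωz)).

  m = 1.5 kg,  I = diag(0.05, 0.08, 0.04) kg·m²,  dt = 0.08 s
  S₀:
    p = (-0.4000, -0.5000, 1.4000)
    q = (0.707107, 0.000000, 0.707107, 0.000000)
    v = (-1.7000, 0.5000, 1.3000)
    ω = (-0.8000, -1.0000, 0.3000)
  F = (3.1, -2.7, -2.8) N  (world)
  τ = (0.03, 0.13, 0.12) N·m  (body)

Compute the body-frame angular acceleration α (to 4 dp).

gyro term ω×Iω = (0.0120, -0.0024, 0.0240)
(τ − ω×Iω)/I = (0.3600, 1.6550, 2.4000)

α = (0.3600, 1.6550, 2.4000)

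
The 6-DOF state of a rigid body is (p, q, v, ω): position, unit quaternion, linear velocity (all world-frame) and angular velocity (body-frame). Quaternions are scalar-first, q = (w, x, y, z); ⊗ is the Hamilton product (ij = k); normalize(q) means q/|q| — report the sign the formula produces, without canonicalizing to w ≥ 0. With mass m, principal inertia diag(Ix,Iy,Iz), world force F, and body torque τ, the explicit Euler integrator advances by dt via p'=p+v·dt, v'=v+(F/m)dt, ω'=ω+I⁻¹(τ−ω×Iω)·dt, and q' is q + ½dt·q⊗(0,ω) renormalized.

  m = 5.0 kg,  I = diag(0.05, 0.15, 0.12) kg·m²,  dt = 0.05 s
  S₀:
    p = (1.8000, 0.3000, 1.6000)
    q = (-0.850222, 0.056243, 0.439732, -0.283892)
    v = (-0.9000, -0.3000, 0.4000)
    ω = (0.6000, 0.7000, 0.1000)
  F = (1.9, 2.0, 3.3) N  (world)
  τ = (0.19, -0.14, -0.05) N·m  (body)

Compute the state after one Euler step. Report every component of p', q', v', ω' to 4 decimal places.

p' = (1.7550, 0.2850, 1.6200)
q' = (-0.8578, 0.0495, 0.4203, -0.2916)
v' = (-0.8810, -0.2800, 0.4330)
ω' = (0.7921, 0.6547, 0.0617)

a = F/m = (0.3800, 0.4000, 0.6600)
p + v·dt = (1.7550, 0.2850, 1.6200)
v + (F/m)dt = (-0.8810, -0.2800, 0.4330)
ω×(Iω) gyroscopic = (-0.0021, -0.0042, 0.0420)
(τ − ω×Iω)/I = (3.8420, -0.9053, -0.7667)
new body rate ω' = (0.7921, 0.6547, 0.0617)
2q̇ = q⊗(0,ω) = (-0.3131690, -0.2674356, -0.7711149, -0.3094913)
q' = normalize(q + ½dt·q⊗(0,ω)) = (-0.8578, 0.0495, 0.4203, -0.2916)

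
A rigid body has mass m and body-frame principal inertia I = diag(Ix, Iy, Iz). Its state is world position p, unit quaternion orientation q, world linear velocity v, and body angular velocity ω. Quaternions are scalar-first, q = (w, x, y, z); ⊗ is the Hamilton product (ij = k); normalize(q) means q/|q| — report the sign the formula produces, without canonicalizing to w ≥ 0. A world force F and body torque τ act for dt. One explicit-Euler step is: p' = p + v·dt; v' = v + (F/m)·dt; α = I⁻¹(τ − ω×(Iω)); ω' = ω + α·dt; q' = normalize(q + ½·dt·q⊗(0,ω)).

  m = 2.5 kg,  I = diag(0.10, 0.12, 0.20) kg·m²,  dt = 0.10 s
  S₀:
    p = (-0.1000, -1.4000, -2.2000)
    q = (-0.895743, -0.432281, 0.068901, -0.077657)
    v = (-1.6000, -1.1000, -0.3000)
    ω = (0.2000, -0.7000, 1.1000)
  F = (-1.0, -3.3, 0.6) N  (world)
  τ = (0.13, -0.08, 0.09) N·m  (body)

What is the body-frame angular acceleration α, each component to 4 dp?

α = (1.9160, -0.4833, 0.4640)

precession coupling ω×(Iω) = (-0.0616, -0.0220, -0.0028)
angular accel α = (1.9160, -0.4833, 0.4640)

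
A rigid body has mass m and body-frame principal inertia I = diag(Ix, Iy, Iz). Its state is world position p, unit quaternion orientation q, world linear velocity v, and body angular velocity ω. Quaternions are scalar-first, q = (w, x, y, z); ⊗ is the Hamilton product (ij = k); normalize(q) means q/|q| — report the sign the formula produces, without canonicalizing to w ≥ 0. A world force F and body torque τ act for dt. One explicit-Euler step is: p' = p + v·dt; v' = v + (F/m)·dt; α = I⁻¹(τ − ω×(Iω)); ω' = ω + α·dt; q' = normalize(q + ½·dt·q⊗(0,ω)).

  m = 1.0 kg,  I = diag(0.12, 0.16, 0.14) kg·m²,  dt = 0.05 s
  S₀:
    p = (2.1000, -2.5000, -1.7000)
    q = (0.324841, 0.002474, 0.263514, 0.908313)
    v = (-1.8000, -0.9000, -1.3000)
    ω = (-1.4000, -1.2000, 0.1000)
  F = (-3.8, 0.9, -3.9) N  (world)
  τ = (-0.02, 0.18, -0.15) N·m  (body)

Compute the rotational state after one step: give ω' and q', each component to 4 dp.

gyro term ω×Iω = (0.0024, 0.0028, 0.0672)
(τ − ω×Iω)/I = (-0.1867, 1.1075, -1.5514)
ω' = ω + α·dt = (-1.4093, -1.1446, 0.0224)
2q̇ = q⊗(0,ω) = (0.2288491, 0.6615496, -1.6616948, 0.3984349)
q' = normalize(q + ½dt·q⊗(0,ω)) = (0.3302, 0.0190, 0.2217, 0.9173)

ω' = (-1.4093, -1.1446, 0.0224)
q' = (0.3302, 0.0190, 0.2217, 0.9173)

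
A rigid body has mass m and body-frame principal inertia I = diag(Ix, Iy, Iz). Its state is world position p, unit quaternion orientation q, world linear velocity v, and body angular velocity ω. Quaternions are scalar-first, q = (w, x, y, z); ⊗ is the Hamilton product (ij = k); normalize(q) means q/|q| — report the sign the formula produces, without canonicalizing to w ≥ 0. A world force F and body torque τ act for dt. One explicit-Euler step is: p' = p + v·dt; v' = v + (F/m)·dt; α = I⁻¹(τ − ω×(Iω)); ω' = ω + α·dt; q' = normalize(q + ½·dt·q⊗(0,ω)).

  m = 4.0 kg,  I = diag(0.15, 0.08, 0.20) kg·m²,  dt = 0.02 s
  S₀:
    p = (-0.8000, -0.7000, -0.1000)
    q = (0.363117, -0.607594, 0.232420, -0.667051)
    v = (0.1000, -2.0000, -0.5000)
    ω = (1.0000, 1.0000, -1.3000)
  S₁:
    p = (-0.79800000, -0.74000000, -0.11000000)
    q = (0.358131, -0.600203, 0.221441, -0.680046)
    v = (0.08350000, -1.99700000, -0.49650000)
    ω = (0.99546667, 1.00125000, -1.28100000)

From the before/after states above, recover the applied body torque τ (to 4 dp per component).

Δω = ω₁−ω₀ = (-0.00453333, 0.00125000, 0.01900000)
ω₀×(Iω₀) = (-0.1560, 0.0650, -0.0700)
I·α + gyro = (-0.1900, 0.0700, 0.1200)

τ = (-0.1900, 0.0700, 0.1200)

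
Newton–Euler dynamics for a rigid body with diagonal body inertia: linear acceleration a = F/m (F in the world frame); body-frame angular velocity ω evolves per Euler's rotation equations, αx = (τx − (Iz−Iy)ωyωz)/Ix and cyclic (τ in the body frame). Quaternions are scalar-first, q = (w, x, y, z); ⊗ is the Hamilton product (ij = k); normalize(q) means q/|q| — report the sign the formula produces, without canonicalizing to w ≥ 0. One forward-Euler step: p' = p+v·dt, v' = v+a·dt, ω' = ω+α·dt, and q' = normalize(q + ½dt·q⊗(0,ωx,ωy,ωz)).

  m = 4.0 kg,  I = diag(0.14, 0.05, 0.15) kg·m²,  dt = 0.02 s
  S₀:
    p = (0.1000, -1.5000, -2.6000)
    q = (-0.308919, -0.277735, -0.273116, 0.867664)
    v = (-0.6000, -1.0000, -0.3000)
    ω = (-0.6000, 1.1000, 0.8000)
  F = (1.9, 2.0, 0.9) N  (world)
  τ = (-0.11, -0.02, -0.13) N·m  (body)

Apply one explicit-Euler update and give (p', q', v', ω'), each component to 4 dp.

p' = (0.0880, -1.5200, -2.6060)
q' = (-0.3145, -0.2876, -0.2795, 0.8604)
v' = (-0.5905, -0.9900, -0.2955)
ω' = (-0.6283, 1.0901, 0.7747)

ω×(Iω) gyroscopic = (0.0880, 0.0048, 0.0594)
angular accel α = (-1.4143, -0.4960, -1.2627)
new body rate ω' = (-0.6283, 1.0901, 0.7747)
Hamilton product q⊗(0,ω) = (-0.5603446, -0.9875718, -0.6382213, -0.7165133)
updated quaternion q' = (-0.3145, -0.2876, -0.2795, 0.8604)
linear accel F/m = (0.4750, 0.5000, 0.2250)
new position p' = (0.0880, -1.5200, -2.6060)
new velocity v' = (-0.5905, -0.9900, -0.2955)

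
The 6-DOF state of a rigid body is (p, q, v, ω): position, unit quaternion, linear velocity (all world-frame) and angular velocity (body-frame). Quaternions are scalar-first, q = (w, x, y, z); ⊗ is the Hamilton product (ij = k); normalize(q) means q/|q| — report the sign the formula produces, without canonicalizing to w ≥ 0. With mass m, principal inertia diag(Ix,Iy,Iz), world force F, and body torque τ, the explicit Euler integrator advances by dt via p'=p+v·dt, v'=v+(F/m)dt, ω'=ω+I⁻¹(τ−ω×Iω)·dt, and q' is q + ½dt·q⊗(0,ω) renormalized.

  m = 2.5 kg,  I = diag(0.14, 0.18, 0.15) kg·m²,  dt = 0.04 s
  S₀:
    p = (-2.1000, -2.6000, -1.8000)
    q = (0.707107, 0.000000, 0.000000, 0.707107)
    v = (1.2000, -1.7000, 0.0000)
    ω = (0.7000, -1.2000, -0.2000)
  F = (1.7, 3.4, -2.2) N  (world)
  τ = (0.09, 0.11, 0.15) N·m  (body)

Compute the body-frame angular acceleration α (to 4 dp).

α = (0.6943, 0.6033, 1.2240)

ω×(Iω) gyroscopic = (-0.0072, 0.0014, -0.0336)
angular accel α = (0.6943, 0.6033, 1.2240)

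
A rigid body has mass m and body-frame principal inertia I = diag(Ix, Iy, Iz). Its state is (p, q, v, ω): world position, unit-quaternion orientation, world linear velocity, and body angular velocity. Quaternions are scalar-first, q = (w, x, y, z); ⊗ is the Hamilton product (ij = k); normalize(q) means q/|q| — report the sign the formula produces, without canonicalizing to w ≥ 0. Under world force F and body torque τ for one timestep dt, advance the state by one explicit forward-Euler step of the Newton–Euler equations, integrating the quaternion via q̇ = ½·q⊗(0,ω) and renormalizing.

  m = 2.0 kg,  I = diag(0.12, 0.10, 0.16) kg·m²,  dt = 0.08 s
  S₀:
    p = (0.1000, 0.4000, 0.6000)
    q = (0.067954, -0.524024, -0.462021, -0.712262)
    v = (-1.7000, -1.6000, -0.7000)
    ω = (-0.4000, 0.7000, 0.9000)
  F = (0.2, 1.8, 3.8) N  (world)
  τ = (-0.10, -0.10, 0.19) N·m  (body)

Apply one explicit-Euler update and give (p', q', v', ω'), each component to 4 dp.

precession coupling ω×(Iω) = (0.0378, 0.0144, 0.0056)
angular accel α = (-1.1483, -1.1440, 1.1525)
new body rate ω' = (-0.4919, 0.6085, 0.9922)
Hamilton product q⊗(0,ω) = (0.7548409, 0.0555829, 0.8040942, -0.4904666)
q + ½dt·q⊗(0,ω), renormalized = (0.0980, -0.5212, -0.4294, -0.7310)
a = (0.1000, 0.9000, 1.9000)
p + v·dt = (-0.0360, 0.2720, 0.5440)
v + (F/m)dt = (-1.6920, -1.5280, -0.5480)

p' = (-0.0360, 0.2720, 0.5440)
q' = (0.0980, -0.5212, -0.4294, -0.7310)
v' = (-1.6920, -1.5280, -0.5480)
ω' = (-0.4919, 0.6085, 0.9922)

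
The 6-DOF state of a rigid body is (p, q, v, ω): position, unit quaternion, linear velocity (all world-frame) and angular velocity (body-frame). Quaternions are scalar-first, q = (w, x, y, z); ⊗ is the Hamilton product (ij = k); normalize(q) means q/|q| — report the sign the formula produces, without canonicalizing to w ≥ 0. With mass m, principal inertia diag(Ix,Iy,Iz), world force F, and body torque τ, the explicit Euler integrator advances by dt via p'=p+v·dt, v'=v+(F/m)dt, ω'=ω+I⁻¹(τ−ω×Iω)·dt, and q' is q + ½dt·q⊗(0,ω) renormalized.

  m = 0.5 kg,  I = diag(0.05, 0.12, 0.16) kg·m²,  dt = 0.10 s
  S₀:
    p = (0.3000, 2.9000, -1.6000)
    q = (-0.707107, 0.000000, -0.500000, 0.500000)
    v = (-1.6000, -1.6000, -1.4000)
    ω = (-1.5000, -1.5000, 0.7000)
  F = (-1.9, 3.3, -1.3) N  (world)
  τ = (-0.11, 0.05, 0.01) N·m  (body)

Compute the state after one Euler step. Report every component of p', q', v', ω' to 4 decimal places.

p' = (0.1400, 2.7400, -1.7400)
q' = (-0.7574, 0.0726, -0.4815, 0.4350)
v' = (-1.9800, -0.9400, -1.6600)
ω' = (-1.6360, -1.5546, 0.6078)

precession coupling ω×(Iω) = (-0.0420, 0.1155, 0.1575)
angular accel α = (-1.3600, -0.5458, -0.9219)
ω + α·dt = (-1.6360, -1.5546, 0.6078)
Hamilton product q⊗(0,ω) = (-1.1000000, 1.4606605, 0.3106605, -1.2449749)
q' = normalize(q + ½dt·q⊗(0,ω)) = (-0.7574, 0.0726, -0.4815, 0.4350)
linear accel F/m = (-3.8000, 6.6000, -2.6000)
new position p' = (0.1400, 2.7400, -1.7400)
v + (F/m)dt = (-1.9800, -0.9400, -1.6600)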